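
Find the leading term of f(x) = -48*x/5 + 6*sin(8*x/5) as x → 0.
-512*x**3/125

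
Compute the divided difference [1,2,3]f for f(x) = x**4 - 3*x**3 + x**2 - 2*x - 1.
8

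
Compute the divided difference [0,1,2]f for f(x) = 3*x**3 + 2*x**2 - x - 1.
11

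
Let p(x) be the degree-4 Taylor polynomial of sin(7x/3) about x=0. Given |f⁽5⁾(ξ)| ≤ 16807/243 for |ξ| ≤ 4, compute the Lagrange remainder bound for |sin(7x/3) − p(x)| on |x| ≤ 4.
2151296/3645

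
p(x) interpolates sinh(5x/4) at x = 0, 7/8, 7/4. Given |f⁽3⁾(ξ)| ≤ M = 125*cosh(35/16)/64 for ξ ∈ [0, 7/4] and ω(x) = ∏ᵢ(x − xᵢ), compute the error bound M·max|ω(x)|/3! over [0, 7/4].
42875*sqrt(3)*cosh(35/16)/884736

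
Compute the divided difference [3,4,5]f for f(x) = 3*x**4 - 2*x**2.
289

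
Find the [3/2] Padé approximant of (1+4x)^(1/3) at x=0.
(448*x**3/405 + 112*x**2/15 + 28*x/5 + 1)/(32*x**2/9 + 64*x/15 + 1)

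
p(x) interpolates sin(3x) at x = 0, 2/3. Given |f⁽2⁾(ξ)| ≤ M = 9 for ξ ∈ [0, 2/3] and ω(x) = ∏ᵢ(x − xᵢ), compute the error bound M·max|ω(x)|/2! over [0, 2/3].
1/2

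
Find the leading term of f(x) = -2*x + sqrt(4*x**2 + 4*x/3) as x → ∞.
1/3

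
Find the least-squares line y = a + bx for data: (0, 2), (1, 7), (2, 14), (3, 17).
a = 11/5, b = 26/5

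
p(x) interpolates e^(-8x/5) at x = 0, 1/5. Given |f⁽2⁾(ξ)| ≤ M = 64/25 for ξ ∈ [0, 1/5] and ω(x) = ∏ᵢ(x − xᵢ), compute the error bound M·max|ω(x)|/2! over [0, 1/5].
8/625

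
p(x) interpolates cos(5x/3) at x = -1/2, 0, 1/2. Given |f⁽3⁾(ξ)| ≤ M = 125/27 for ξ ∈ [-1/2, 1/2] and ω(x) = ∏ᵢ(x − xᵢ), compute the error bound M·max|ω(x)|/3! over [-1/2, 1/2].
125*sqrt(3)/5832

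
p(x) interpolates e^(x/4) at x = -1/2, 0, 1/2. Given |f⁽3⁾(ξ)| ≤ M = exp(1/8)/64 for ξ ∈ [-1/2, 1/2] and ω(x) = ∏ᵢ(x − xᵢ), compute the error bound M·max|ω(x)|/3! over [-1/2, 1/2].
sqrt(3)*exp(1/8)/13824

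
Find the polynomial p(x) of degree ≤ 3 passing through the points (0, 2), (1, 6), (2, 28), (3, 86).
3*x**3 + x + 2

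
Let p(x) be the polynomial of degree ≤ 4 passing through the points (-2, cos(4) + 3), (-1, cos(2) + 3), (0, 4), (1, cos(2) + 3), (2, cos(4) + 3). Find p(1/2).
5*cos(2)/16 - cos(4)/64 + 237/64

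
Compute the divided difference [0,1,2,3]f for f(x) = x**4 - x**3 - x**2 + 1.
5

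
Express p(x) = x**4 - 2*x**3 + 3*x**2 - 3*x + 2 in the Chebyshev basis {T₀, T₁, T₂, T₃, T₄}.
(31/8)T₀ + (-9/2)T₁ + (2)T₂ + (-1/2)T₃ + (1/8)T₄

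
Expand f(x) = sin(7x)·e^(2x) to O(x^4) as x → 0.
7*x + 14*x**2 - 259*x**3/6 + O(x**4)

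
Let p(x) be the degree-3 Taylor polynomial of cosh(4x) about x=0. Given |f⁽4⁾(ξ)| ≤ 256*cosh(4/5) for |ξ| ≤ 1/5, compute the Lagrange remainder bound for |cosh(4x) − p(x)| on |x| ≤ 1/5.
32*cosh(4/5)/1875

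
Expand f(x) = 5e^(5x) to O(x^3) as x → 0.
5 + 25*x + 125*x**2/2 + O(x**3)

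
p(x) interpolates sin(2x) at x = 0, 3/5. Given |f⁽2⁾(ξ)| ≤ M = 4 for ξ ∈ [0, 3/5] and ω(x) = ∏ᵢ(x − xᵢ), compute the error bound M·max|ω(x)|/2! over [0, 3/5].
9/50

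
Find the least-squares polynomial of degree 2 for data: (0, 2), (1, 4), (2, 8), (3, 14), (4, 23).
73/35 + (22/35)x + (8/7)x²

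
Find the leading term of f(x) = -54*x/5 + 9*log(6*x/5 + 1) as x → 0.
-162*x**2/25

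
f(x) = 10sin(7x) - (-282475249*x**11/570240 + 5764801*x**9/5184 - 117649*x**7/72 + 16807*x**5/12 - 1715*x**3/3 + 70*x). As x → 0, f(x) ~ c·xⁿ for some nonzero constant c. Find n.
13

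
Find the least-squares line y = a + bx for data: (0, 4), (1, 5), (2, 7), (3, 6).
a = 43/10, b = 4/5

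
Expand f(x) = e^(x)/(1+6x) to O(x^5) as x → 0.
1 - 5*x + 61*x**2/2 - 1097*x**3/6 + 26329*x**4/24 + O(x**5)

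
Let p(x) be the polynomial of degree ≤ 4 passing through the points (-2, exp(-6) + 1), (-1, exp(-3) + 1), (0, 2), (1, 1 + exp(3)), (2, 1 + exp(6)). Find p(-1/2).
(-5 + 60*exp(3) + (-20*exp(3) + 218 + 3*exp(6))*exp(6))*exp(-6)/128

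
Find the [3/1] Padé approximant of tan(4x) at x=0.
64*x**3/3 + 4*x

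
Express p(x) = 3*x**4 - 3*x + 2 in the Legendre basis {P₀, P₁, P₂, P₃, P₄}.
(13/5)P₀ + (-3)P₁ + (12/7)P₂ + (24/35)P₄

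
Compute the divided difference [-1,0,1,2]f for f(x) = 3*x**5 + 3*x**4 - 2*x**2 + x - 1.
21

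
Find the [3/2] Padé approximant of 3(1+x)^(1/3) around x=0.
(7*x**3/135 + 7*x**2/5 + 21*x/5 + 3)/(2*x**2/9 + 16*x/15 + 1)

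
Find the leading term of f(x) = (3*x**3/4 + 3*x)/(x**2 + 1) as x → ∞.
3*x/4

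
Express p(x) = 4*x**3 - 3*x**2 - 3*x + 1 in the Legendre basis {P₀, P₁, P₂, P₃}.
(-3/5)P₁ + (-2)P₂ + (8/5)P₃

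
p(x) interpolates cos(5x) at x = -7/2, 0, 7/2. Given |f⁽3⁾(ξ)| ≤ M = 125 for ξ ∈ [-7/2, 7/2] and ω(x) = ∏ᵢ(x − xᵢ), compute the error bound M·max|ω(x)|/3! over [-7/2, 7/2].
42875*sqrt(3)/216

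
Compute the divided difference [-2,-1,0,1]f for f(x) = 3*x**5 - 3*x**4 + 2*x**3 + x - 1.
23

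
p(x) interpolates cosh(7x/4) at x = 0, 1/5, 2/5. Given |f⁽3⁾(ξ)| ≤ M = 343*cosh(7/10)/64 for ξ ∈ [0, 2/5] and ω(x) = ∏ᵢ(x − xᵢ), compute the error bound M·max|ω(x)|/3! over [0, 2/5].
343*sqrt(3)*cosh(7/10)/216000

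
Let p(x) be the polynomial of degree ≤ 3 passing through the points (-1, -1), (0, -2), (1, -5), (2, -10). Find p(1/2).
-13/4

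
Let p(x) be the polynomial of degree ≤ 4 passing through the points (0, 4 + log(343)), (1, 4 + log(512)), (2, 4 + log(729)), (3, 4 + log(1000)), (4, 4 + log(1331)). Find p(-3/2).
4 + log(2674547297698374264627183411732207537069567390474128814152676841976093056220135929130377352411751*11**(49/128)*3**(7/32)*5**(29/32)*7**(9/128)/251084069415467230553431576928306656644094217778561380515840000000000000000000000000000000000000)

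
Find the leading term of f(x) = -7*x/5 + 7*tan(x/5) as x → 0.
7*x**3/375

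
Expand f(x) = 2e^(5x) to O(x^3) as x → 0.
2 + 10*x + 25*x**2 + O(x**3)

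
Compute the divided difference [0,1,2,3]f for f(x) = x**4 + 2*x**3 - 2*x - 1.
8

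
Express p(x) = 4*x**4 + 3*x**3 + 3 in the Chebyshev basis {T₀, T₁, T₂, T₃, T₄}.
(9/2)T₀ + (9/4)T₁ + (2)T₂ + (3/4)T₃ + (1/2)T₄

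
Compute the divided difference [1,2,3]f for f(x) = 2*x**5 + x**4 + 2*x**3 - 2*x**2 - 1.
215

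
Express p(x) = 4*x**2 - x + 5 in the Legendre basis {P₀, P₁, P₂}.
(19/3)P₀ - P₁ + (8/3)P₂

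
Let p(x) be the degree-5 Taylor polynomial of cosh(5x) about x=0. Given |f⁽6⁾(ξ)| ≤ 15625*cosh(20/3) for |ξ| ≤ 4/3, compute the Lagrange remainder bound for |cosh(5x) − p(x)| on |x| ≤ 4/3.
800000*cosh(20/3)/6561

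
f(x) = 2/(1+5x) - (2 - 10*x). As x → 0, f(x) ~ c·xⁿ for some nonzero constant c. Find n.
2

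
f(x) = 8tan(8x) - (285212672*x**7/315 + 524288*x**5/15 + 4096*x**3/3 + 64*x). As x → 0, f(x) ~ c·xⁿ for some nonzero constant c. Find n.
9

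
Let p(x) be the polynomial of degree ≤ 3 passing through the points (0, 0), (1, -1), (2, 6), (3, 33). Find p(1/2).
-3/4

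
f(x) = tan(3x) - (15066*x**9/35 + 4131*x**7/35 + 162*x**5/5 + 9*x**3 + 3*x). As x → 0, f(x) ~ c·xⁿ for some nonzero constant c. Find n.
11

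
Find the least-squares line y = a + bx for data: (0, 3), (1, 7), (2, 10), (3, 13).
a = 33/10, b = 33/10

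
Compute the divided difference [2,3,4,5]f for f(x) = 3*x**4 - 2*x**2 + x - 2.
42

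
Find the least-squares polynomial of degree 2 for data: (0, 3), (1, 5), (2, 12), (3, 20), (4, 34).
104/35 + (39/70)x + (25/14)x²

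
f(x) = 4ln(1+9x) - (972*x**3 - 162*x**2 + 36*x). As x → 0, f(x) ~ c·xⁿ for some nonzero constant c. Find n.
4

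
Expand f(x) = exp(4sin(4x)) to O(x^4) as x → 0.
1 + 16*x + 128*x**2 + 640*x**3 + O(x**4)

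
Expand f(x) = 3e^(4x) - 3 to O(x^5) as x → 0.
12*x + 24*x**2 + 32*x**3 + 32*x**4 + O(x**5)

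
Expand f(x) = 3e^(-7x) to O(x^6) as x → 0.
3 - 21*x + 147*x**2/2 - 343*x**3/2 + 2401*x**4/8 - 16807*x**5/40 + O(x**6)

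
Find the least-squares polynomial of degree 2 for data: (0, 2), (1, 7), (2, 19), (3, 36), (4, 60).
68/35 + (31/14)x + (43/14)x²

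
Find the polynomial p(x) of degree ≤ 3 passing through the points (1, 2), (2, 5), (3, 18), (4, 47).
x**3 - x**2 - x + 3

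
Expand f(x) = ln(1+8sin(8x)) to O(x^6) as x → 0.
64*x - 2048*x**2 + 260096*x**3/3 - 12451840*x**4/3 + 635863040*x**5/3 + O(x**6)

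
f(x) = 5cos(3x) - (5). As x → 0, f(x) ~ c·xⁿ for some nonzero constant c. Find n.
2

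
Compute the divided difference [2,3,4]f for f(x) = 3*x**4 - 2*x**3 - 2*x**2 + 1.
145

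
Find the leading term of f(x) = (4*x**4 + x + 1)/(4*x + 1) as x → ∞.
x**3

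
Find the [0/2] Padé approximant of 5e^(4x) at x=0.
5/(8*x**2 - 4*x + 1)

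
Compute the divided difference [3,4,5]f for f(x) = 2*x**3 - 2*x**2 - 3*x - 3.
22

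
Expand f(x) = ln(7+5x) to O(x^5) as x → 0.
log(7) + 5*x/7 - 25*x**2/98 + 125*x**3/1029 - 625*x**4/9604 + O(x**5)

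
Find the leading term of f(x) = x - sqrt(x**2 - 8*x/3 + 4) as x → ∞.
4/3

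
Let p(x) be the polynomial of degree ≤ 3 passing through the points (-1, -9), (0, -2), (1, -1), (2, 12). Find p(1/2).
-15/8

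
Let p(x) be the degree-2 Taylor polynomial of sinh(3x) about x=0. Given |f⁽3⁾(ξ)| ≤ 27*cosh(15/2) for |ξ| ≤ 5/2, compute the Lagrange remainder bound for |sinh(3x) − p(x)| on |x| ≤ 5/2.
1125*cosh(15/2)/16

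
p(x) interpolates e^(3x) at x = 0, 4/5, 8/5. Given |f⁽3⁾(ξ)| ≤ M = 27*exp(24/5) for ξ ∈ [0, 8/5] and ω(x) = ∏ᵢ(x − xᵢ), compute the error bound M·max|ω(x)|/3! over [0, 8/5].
64*sqrt(3)*exp(24/5)/125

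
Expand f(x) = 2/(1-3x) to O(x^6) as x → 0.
2 + 6*x + 18*x**2 + 54*x**3 + 162*x**4 + 486*x**5 + O(x**6)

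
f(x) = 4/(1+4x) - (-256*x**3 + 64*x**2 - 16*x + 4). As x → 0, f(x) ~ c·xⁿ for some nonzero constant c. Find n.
4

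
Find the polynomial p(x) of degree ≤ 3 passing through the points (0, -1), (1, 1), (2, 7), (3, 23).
x**3 - x**2 + 2*x - 1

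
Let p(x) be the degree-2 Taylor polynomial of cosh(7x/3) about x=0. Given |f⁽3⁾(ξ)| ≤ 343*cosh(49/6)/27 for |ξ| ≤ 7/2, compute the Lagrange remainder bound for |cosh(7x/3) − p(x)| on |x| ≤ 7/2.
117649*cosh(49/6)/1296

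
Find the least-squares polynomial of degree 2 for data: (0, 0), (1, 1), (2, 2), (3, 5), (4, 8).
2/35 + (2/7)x + (3/7)x²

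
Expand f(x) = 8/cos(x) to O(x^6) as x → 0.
8 + 4*x**2 + 5*x**4/3 + O(x**6)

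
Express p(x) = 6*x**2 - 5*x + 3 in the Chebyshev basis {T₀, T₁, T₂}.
(6)T₀ + (-5)T₁ + (3)T₂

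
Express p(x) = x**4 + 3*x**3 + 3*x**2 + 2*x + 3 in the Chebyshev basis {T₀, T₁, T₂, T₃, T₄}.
(39/8)T₀ + (17/4)T₁ + (2)T₂ + (3/4)T₃ + (1/8)T₄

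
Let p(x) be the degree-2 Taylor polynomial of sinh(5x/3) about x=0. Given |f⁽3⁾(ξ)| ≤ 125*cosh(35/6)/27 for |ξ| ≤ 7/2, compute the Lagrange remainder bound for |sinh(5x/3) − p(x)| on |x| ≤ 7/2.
42875*cosh(35/6)/1296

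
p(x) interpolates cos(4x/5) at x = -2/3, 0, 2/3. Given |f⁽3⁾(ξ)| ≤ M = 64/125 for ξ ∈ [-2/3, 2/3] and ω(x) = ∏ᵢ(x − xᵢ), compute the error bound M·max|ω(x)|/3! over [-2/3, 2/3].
512*sqrt(3)/91125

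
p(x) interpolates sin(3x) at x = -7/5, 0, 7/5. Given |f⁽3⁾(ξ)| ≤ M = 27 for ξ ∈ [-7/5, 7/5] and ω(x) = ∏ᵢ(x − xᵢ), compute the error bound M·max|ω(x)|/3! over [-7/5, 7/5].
343*sqrt(3)/125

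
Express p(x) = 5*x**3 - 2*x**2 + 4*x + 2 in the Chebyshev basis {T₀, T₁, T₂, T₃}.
T₀ + (31/4)T₁ - T₂ + (5/4)T₃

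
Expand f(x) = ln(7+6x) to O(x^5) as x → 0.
log(7) + 6*x/7 - 18*x**2/49 + 72*x**3/343 - 324*x**4/2401 + O(x**5)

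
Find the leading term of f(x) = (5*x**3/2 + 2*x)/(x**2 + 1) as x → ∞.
5*x/2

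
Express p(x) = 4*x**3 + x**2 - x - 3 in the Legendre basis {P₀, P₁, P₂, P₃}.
(-8/3)P₀ + (7/5)P₁ + (2/3)P₂ + (8/5)P₃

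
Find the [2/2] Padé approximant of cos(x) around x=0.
(1 - 5*x**2/12)/(x**2/12 + 1)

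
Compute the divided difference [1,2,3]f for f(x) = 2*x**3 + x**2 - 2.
13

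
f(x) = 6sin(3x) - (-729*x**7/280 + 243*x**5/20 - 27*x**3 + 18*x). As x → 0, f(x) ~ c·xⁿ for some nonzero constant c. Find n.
9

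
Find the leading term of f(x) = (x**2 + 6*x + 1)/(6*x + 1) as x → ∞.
x/6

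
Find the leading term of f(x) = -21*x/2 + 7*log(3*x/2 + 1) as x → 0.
-63*x**2/8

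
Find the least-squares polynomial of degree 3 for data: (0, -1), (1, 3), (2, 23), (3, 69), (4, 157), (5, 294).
-20/21 + (1/63)x + (163/84)x² + (71/36)x³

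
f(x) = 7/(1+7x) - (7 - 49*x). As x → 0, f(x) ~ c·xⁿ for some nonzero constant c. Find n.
2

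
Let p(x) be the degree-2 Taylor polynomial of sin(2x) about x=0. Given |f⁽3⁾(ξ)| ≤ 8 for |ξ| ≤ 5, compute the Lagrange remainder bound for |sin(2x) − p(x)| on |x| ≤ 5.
500/3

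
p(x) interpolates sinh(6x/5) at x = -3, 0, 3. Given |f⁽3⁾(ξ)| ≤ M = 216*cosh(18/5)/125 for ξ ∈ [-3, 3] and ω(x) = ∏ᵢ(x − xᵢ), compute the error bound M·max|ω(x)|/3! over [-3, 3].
216*sqrt(3)*cosh(18/5)/125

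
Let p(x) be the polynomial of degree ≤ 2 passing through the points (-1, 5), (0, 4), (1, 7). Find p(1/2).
5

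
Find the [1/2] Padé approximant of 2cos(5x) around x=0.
2/(25*x**2/2 + 1)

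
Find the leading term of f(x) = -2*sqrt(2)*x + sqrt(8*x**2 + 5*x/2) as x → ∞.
5*sqrt(2)/16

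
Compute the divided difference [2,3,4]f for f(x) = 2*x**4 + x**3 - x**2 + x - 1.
118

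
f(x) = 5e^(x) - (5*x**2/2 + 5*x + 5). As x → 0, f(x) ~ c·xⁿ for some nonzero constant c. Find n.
3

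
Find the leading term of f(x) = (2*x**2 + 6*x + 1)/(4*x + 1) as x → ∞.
x/2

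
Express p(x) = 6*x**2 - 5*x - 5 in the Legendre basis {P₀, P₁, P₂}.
(-3)P₀ + (-5)P₁ + (4)P₂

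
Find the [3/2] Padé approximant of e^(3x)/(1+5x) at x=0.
(7767*x**3/6310 + 29097*x**2/12620 + 7164*x/3155 + 1)/(-46101*x**2/12620 + 13474*x/3155 + 1)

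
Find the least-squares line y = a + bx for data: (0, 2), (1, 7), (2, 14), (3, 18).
a = 2, b = 11/2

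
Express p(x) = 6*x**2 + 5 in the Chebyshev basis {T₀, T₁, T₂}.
(8)T₀ + (3)T₂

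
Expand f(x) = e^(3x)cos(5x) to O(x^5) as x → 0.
1 + 3*x - 8*x**2 - 33*x**3 - 161*x**4/6 + O(x**5)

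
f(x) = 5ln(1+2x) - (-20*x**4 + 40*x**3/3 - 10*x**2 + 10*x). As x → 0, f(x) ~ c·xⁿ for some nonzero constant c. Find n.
5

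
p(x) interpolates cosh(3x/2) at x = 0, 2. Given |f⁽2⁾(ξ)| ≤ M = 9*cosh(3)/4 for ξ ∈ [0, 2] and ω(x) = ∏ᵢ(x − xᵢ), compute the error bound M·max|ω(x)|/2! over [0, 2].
9*cosh(3)/8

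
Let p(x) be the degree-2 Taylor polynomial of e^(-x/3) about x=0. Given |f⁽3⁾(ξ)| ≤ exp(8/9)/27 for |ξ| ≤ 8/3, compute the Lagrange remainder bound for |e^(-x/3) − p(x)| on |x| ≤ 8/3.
256*exp(8/9)/2187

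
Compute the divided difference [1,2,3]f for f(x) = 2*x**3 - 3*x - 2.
12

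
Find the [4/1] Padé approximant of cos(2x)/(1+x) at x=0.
(2*x**4/3 - 2*x**2 + 1)/(x + 1)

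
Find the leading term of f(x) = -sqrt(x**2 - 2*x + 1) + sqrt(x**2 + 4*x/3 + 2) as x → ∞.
5/3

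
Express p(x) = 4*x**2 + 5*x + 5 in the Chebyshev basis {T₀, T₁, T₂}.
(7)T₀ + (5)T₁ + (2)T₂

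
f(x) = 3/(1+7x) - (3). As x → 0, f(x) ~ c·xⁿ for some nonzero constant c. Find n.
1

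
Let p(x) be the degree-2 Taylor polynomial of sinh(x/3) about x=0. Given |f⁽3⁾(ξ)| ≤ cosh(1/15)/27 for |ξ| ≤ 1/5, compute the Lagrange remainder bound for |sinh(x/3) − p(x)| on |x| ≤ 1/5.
cosh(1/15)/20250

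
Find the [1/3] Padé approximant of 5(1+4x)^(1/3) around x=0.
(50*x/3 + 5)/(64*x**3/81 - 8*x**2/9 + 2*x + 1)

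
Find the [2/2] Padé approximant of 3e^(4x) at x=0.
(4*x**2 + 6*x + 3)/(4*x**2/3 - 2*x + 1)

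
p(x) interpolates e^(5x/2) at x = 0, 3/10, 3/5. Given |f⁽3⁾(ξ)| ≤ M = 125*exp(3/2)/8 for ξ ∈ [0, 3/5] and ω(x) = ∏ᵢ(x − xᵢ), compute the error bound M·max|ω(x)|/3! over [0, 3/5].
sqrt(3)*exp(3/2)/64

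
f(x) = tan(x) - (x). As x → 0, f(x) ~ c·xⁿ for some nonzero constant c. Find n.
3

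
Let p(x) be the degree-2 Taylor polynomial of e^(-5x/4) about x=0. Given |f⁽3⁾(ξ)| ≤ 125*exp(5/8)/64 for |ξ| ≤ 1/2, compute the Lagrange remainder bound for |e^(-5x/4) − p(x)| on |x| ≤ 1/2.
125*exp(5/8)/3072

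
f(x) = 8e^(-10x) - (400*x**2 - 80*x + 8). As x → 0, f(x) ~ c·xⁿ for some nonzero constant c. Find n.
3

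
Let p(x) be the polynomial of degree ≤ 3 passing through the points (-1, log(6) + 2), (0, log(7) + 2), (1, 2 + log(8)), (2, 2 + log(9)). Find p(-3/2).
log(192*2**(1/8)*3**(9/16)*7**(13/16)/343) + 2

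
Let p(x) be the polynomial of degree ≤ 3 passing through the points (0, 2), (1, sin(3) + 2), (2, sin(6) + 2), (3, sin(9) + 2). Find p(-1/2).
21*sin(6)/16 - 35*sin(3)/16 - 5*sin(9)/16 + 2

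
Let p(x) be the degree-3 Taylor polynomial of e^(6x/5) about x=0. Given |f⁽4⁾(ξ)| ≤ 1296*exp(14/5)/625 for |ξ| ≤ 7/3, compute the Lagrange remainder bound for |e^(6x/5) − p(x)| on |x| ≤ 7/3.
4802*exp(14/5)/1875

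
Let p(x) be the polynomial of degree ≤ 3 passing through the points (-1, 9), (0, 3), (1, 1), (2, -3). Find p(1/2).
15/8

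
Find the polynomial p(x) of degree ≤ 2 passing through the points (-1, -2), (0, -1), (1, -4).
-2*x**2 - x - 1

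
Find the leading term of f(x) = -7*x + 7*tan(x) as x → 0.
7*x**3/3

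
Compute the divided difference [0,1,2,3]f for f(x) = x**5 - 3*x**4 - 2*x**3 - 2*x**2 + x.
5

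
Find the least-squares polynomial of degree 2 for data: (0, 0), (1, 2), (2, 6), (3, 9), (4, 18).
9/35 + (41/70)x + (13/14)x²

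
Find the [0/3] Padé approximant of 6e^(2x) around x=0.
6/(-4*x**3/3 + 2*x**2 - 2*x + 1)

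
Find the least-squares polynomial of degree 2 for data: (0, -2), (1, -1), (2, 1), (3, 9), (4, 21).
-8/5 + (-12/5)x + (2)x²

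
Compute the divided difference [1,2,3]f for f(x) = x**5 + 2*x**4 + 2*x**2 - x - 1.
142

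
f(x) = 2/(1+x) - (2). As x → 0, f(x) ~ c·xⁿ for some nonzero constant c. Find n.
1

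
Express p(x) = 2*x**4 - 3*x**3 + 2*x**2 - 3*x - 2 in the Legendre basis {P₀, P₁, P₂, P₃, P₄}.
(-14/15)P₀ + (-24/5)P₁ + (52/21)P₂ + (-6/5)P₃ + (16/35)P₄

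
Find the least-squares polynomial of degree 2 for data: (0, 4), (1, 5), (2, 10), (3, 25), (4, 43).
143/35 + (-97/35)x + (22/7)x²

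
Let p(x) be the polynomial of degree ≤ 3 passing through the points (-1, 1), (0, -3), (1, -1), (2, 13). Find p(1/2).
-25/8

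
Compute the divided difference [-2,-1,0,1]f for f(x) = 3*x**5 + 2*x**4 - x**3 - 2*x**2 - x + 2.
10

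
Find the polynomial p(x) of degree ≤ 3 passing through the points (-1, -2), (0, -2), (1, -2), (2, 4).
x**3 - x - 2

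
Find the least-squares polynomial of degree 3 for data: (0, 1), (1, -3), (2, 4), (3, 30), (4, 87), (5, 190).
47/63 + (-643/189)x + (-55/36)x² + (211/108)x³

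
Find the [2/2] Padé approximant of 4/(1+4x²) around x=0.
4/(4*x**2 + 1)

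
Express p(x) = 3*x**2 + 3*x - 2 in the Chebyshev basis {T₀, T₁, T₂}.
(-1/2)T₀ + (3)T₁ + (3/2)T₂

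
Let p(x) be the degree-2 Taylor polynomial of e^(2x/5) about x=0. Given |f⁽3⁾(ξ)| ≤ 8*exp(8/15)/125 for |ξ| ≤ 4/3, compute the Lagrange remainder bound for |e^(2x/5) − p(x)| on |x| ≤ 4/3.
256*exp(8/15)/10125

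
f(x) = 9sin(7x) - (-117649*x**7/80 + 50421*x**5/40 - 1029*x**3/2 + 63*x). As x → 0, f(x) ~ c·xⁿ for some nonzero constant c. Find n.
9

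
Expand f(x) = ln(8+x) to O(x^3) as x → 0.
log(8) + x/8 - x**2/128 + O(x**3)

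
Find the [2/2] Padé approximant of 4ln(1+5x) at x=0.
10*x*(5*x + 2)/(25*x**2/6 + 5*x + 1)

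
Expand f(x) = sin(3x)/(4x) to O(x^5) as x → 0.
3/4 - 9*x**2/8 + 81*x**4/160 + O(x**5)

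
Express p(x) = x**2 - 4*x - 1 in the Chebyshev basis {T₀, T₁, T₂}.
(-1/2)T₀ + (-4)T₁ + (1/2)T₂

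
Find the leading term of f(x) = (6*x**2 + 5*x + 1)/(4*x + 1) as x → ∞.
3*x/2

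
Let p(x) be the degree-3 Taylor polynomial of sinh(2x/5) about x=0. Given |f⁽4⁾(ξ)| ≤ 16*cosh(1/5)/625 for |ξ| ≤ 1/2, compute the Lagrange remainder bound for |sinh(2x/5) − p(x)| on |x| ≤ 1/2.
cosh(1/5)/15000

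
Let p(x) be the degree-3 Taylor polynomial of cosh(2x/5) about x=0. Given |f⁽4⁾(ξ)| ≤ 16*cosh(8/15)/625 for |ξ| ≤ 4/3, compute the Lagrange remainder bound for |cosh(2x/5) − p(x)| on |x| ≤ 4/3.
512*cosh(8/15)/151875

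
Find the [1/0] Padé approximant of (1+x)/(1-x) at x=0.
2*x + 1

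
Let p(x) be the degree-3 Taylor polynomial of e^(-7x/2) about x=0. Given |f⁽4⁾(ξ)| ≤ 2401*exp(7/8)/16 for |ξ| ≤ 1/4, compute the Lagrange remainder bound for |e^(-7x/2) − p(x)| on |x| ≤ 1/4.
2401*exp(7/8)/98304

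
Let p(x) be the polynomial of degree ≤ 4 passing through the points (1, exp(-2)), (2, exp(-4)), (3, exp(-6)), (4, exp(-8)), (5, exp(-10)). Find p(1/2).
(-420*exp(6) - 180*exp(2) + 35 + 378*exp(4) + 315*exp(8))*exp(-10)/128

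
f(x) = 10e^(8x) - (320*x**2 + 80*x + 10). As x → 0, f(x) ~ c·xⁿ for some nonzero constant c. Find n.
3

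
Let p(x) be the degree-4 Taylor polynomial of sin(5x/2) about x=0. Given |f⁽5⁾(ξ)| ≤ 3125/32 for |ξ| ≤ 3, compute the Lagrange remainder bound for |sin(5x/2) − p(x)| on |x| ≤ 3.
50625/256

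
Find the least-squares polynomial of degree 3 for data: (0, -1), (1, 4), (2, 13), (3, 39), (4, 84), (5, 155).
-13/18 + (1723/756)x + (103/252)x² + (29/27)x³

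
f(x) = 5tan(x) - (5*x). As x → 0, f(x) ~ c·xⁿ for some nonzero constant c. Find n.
3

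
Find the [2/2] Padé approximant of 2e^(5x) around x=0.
(25*x**2/6 + 5*x + 2)/(25*x**2/12 - 5*x/2 + 1)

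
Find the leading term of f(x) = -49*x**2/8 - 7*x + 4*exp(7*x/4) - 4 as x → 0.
343*x**3/96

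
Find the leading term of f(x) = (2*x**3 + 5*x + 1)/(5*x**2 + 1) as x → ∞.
2*x/5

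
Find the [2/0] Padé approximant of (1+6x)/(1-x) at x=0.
7*x**2 + 7*x + 1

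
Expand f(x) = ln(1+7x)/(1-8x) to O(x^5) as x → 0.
7*x + 63*x**2/2 + 1099*x**3/3 + 27965*x**4/12 + O(x**5)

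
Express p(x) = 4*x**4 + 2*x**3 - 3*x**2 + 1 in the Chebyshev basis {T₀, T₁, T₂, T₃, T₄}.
T₀ + (3/2)T₁ + (1/2)T₂ + (1/2)T₃ + (1/2)T₄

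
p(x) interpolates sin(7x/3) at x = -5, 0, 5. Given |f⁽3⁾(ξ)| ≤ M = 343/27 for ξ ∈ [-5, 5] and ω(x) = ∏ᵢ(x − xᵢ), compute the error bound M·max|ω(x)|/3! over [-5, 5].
42875*sqrt(3)/729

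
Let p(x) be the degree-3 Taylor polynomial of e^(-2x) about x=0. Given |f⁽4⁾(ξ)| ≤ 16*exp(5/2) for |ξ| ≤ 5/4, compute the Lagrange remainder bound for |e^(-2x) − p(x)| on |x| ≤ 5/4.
625*exp(5/2)/384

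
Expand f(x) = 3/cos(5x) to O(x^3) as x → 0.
3 + 75*x**2/2 + O(x**3)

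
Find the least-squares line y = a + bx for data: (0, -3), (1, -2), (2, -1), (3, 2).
a = -17/5, b = 8/5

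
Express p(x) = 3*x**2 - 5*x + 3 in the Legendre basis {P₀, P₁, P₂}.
(4)P₀ + (-5)P₁ + (2)P₂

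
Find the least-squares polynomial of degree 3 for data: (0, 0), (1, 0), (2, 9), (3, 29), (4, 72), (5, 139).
-1/21 + (-173/126)x + (59/84)x² + (37/36)x³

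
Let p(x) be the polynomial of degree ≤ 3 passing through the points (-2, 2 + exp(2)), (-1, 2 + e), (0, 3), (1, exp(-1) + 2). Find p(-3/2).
(1 + e*(27 + 5*exp(2) + 15*e))*exp(-1)/16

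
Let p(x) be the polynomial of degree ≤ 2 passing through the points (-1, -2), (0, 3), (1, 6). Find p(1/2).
19/4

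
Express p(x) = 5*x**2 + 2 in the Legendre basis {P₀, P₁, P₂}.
(11/3)P₀ + (10/3)P₂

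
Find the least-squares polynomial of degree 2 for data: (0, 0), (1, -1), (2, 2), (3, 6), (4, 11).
-12/35 + (-57/70)x + (13/14)x²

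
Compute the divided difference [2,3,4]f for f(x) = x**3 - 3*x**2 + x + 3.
6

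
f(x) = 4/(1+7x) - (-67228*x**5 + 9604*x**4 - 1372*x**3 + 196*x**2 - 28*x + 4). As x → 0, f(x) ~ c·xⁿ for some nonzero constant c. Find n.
6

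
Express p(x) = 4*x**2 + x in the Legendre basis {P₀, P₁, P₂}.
(4/3)P₀ + P₁ + (8/3)P₂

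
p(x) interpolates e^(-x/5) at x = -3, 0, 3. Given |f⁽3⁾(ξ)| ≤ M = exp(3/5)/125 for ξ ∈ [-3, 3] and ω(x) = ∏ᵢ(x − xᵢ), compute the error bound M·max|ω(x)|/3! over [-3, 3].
sqrt(3)*exp(3/5)/125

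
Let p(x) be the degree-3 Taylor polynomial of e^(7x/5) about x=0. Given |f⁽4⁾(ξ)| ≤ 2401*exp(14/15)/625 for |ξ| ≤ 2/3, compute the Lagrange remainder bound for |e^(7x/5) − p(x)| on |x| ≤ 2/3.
4802*exp(14/15)/151875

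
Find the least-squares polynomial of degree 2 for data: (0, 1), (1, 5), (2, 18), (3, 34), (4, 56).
4/7 + (193/70)x + (39/14)x²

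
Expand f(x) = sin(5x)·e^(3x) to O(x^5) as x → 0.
5*x + 15*x**2 + 5*x**3/3 - 40*x**4 + O(x**5)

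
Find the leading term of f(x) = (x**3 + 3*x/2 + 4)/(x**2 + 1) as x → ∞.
x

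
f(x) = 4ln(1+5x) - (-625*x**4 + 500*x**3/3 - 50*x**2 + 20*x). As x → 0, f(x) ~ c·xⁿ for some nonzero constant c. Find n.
5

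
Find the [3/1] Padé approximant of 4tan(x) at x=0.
4*x*(x**2 + 3)/3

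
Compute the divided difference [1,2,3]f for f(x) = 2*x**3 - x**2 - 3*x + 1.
11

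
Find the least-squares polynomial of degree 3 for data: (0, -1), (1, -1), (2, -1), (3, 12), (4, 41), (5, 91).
-2/3 + (-139/126)x + (-29/21)x² + (19/18)x³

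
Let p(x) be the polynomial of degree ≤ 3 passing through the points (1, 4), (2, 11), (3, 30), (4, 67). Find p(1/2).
25/8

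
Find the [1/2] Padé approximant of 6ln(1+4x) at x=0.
24*x/(-4*x**2/3 + 2*x + 1)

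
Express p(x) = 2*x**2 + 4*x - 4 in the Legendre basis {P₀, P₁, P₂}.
(-10/3)P₀ + (4)P₁ + (4/3)P₂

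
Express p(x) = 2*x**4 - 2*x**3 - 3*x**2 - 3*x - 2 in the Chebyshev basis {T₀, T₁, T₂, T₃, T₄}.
(-11/4)T₀ + (-9/2)T₁ + (-1/2)T₂ + (-1/2)T₃ + (1/4)T₄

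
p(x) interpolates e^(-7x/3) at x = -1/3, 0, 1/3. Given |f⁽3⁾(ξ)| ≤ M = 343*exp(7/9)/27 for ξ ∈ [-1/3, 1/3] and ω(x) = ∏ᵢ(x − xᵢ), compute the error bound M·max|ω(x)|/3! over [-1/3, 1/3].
343*sqrt(3)*exp(7/9)/19683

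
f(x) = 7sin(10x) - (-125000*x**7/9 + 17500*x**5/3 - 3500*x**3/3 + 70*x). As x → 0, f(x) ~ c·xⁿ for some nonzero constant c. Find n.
9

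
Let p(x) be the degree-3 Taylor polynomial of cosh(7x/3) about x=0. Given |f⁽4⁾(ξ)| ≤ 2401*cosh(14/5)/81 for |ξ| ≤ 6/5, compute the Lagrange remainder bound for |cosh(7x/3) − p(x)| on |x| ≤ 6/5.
4802*cosh(14/5)/1875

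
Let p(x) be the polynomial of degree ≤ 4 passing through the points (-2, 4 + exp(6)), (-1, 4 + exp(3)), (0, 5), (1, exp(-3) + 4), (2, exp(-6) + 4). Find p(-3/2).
(-5 + 28*exp(3) + (442 + 140*exp(3) + 35*exp(6))*exp(6))*exp(-6)/128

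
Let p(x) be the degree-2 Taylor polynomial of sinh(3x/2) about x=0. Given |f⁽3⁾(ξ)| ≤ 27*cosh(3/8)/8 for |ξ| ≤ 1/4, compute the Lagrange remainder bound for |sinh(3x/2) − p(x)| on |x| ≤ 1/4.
9*cosh(3/8)/1024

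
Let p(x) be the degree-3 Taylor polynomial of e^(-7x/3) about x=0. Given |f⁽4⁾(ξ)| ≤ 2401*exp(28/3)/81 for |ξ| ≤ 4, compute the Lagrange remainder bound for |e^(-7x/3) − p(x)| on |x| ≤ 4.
76832*exp(28/3)/243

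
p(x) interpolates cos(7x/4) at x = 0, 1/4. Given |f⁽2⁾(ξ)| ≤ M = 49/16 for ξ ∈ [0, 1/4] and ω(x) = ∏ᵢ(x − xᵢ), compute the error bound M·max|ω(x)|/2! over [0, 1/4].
49/2048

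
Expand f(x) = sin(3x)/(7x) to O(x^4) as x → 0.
3/7 - 9*x**2/14 + O(x**4)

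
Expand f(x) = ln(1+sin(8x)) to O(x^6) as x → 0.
8*x - 32*x**2 + 256*x**3/3 - 1024*x**4/3 + 4096*x**5/3 + O(x**6)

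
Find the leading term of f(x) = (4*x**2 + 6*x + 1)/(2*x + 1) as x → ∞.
2*x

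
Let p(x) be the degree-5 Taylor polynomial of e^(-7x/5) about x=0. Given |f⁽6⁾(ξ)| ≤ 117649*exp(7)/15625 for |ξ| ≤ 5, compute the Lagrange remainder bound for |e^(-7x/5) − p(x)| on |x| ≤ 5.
117649*exp(7)/720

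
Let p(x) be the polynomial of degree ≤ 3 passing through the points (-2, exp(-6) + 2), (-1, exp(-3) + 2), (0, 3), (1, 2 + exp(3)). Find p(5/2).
(-35 + 135*exp(3) + (-157 + 105*exp(3))*exp(6))*exp(-6)/16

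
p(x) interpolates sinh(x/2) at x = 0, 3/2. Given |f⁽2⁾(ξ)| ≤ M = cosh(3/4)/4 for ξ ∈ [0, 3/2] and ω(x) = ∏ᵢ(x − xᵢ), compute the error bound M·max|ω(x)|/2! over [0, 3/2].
9*cosh(3/4)/128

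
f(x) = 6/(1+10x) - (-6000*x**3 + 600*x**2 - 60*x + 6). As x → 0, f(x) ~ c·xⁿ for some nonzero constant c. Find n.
4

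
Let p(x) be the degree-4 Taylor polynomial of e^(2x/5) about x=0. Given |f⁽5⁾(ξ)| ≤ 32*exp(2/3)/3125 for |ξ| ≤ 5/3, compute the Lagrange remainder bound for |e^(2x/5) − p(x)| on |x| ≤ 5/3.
4*exp(2/3)/3645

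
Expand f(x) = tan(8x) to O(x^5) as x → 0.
8*x + 512*x**3/3 + O(x**5)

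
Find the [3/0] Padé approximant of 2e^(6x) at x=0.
72*x**3 + 36*x**2 + 12*x + 2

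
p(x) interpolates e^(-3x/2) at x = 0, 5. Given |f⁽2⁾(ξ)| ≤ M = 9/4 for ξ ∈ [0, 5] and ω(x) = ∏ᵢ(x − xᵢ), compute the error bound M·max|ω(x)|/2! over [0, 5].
225/32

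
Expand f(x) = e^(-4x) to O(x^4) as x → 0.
1 - 4*x + 8*x**2 - 32*x**3/3 + O(x**4)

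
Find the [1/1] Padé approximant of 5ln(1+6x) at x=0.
30*x/(3*x + 1)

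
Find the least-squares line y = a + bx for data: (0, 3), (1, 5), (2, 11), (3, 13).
a = 13/5, b = 18/5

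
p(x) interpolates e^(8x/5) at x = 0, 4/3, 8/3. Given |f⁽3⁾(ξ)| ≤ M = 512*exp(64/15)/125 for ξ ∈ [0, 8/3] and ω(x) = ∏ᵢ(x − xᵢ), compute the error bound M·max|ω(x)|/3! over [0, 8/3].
32768*sqrt(3)*exp(64/15)/91125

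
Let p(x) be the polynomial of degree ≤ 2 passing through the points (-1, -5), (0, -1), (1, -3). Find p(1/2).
-5/4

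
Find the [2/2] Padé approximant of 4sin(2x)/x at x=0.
(8 - 56*x**2/15)/(x**2/5 + 1)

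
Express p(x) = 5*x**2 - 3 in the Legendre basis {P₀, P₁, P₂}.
(-4/3)P₀ + (10/3)P₂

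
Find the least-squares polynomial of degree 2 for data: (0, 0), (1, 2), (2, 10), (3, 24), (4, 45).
3/35 + (-48/35)x + (22/7)x²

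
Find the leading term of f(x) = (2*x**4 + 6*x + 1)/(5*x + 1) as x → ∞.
2*x**3/5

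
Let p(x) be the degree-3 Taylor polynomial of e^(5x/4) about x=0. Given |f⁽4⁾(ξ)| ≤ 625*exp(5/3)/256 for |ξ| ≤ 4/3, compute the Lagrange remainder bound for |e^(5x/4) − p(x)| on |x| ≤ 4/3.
625*exp(5/3)/1944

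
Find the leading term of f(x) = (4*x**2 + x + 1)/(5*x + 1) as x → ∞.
4*x/5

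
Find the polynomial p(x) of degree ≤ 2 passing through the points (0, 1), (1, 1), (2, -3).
-2*x**2 + 2*x + 1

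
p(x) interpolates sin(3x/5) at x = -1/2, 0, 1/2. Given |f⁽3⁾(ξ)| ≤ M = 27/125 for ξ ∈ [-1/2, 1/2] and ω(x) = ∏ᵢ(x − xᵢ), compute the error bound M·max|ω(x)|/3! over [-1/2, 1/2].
sqrt(3)/1000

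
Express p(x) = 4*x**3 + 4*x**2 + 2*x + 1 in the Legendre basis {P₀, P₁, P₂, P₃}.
(7/3)P₀ + (22/5)P₁ + (8/3)P₂ + (8/5)P₃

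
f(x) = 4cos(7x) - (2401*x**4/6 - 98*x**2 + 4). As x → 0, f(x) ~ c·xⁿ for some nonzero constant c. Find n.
6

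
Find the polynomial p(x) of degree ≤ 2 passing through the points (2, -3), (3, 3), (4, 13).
2*x**2 - 4*x - 3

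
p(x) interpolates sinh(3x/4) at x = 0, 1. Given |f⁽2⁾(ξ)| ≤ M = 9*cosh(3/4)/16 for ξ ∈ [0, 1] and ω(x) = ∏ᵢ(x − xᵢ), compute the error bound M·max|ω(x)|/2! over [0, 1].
9*cosh(3/4)/128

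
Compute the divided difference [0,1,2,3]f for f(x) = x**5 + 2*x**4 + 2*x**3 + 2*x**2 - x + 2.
39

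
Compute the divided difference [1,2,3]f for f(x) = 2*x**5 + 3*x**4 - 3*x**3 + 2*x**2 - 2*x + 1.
239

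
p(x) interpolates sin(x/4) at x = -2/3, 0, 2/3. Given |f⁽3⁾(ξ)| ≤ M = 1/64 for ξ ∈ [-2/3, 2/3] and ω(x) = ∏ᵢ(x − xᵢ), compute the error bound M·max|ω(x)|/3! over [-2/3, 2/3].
sqrt(3)/5832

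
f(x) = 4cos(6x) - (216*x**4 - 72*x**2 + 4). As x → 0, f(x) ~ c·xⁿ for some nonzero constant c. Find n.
6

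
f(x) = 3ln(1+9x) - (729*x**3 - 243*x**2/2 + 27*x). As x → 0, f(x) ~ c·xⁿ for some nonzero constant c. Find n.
4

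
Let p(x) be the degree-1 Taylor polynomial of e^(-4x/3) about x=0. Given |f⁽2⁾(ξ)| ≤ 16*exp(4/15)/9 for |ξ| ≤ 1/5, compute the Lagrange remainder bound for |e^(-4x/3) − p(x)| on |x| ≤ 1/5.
8*exp(4/15)/225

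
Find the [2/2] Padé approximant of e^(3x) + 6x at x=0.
(-x**2/4 + 17*x/2 + 1)/(-x**2/4 - x/2 + 1)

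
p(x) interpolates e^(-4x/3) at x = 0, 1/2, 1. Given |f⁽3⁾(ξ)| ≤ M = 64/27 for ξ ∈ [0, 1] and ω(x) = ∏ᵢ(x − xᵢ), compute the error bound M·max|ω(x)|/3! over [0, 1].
8*sqrt(3)/729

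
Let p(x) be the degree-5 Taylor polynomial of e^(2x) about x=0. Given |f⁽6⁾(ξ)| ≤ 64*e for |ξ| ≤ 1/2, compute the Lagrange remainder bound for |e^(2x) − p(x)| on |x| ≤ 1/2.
e/720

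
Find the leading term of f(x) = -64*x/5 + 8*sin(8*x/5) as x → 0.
-2048*x**3/375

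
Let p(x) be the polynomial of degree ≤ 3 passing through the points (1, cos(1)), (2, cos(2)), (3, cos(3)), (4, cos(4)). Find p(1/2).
21*cos(3)/16 - 5*cos(4)/16 - 35*cos(2)/16 + 35*cos(1)/16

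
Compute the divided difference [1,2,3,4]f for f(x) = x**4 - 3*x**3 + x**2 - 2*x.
7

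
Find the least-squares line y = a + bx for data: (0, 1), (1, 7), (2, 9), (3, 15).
a = 7/5, b = 22/5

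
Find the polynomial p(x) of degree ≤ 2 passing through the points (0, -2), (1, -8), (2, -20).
-3*x**2 - 3*x - 2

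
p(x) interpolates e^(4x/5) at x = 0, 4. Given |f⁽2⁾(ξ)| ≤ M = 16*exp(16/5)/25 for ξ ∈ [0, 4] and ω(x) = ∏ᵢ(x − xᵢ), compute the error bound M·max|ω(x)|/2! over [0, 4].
32*exp(16/5)/25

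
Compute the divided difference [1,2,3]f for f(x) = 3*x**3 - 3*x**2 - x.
15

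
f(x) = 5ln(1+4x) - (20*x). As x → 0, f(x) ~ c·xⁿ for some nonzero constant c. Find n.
2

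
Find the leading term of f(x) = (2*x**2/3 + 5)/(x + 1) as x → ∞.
2*x/3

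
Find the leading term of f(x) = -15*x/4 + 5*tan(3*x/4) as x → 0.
45*x**3/64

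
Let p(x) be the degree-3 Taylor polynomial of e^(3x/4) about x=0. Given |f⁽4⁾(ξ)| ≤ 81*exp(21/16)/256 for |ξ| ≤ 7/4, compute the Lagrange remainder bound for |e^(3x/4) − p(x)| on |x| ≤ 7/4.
64827*exp(21/16)/524288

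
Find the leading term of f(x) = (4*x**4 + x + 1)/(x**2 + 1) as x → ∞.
4*x**2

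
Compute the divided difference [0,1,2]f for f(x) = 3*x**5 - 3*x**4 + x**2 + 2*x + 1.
25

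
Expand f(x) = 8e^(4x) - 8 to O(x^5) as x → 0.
32*x + 64*x**2 + 256*x**3/3 + 256*x**4/3 + O(x**5)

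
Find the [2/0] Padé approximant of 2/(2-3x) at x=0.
9*x**2/4 + 3*x/2 + 1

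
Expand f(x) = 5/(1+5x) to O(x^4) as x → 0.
5 - 25*x + 125*x**2 - 625*x**3 + O(x**4)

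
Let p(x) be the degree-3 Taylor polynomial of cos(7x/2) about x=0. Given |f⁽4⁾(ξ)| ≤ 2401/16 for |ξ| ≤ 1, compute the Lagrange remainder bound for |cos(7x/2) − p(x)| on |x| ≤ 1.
2401/384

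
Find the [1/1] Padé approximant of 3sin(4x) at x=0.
12*x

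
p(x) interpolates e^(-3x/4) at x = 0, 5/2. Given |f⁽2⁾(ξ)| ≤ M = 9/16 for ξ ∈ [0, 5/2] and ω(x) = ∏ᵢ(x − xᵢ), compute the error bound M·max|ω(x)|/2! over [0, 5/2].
225/512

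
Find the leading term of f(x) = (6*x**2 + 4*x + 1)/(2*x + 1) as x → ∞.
3*x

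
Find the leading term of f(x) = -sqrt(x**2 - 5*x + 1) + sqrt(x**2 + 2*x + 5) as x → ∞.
7/2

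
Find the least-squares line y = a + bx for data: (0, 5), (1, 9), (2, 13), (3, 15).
a = 27/5, b = 17/5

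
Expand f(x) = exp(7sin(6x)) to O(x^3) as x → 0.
1 + 42*x + 882*x**2 + O(x**3)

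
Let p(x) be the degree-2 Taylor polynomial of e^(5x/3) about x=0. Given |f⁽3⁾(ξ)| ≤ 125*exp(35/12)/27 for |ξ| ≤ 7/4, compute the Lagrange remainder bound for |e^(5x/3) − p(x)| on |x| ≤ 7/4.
42875*exp(35/12)/10368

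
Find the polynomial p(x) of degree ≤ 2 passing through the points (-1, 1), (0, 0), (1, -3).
-x**2 - 2*x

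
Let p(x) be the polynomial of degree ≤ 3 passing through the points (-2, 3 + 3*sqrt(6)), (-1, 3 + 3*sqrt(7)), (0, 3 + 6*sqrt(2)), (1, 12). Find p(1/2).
-15*sqrt(7)/16 + 3*sqrt(6)/16 + 93/16 + 45*sqrt(2)/8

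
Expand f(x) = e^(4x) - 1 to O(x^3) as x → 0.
4*x + 8*x**2 + O(x**3)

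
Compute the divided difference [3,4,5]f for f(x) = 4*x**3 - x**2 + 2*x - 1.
47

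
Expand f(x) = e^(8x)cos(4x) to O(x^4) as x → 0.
1 + 8*x + 24*x**2 + 64*x**3/3 + O(x**4)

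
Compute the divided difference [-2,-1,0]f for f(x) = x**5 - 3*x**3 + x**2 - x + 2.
-5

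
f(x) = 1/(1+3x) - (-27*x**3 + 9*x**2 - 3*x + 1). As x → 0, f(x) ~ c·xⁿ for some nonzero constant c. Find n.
4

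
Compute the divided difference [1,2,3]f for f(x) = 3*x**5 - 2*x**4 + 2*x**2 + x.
222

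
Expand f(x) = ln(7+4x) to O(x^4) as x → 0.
log(7) + 4*x/7 - 8*x**2/49 + 64*x**3/1029 + O(x**4)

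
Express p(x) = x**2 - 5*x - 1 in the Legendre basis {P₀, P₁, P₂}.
(-2/3)P₀ + (-5)P₁ + (2/3)P₂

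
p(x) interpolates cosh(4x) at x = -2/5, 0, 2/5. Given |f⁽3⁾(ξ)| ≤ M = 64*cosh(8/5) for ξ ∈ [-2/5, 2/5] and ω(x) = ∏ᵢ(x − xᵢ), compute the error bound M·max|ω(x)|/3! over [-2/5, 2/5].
512*sqrt(3)*cosh(8/5)/3375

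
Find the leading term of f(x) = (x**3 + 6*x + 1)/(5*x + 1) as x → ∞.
x**2/5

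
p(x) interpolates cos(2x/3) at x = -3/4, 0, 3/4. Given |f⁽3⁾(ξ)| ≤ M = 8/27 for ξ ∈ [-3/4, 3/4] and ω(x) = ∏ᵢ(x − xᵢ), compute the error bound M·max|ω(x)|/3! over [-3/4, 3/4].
sqrt(3)/216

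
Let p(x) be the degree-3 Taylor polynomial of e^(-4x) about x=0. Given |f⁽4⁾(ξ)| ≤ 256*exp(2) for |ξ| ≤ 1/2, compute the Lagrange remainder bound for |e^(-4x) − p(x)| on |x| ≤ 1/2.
2*exp(2)/3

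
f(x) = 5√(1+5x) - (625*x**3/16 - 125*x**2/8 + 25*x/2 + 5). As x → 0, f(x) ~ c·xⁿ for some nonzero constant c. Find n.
4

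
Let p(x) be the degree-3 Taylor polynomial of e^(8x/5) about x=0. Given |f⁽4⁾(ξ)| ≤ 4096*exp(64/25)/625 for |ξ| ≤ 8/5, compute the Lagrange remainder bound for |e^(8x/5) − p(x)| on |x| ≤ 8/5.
2097152*exp(64/25)/1171875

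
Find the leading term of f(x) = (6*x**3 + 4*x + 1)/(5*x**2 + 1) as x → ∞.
6*x/5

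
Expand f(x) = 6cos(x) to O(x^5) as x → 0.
6 - 3*x**2 + x**4/4 + O(x**5)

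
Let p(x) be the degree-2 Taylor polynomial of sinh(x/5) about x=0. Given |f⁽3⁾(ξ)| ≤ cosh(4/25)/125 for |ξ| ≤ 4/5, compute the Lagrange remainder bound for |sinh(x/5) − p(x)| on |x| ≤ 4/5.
32*cosh(4/25)/46875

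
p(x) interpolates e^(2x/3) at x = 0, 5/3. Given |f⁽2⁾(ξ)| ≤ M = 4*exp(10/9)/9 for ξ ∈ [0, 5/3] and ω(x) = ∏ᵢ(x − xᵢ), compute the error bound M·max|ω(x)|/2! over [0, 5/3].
25*exp(10/9)/162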